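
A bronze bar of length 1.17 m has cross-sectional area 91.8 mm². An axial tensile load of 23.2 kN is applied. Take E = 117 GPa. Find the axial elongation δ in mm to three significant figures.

2.53 mm

δ_mech = NL/(AE) = 23200·1170/(91.8·117000) = 2.527 mm.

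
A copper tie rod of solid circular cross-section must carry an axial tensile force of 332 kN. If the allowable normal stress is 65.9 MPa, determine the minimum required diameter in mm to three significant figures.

Required area A ≥ P/σ_allow = 332000/65.9 = 5038 mm².
For a solid circular section, d ≥ √(4A/π) = 80.09 mm.

80.1 mm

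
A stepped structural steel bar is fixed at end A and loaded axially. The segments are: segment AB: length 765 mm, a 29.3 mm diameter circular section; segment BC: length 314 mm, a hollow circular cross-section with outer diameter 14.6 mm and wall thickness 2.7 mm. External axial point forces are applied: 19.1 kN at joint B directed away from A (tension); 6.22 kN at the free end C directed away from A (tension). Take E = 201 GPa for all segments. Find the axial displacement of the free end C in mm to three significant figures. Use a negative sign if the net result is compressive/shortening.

Internal axial forces (sectioning from the free end, tension +): N_BC = 6.22 kN, N_AB = 25.32 kN.
A_AB = 674.3 mm².
A_BC = 100.9 mm².
δ_AB = 25320·765/(674.3·201000) = 0.1429 mm
δ_BC = 6220·314/(100.9·201000) = 0.09626 mm
δ = Σδ_i = 0.2392 mm.

0.239 mm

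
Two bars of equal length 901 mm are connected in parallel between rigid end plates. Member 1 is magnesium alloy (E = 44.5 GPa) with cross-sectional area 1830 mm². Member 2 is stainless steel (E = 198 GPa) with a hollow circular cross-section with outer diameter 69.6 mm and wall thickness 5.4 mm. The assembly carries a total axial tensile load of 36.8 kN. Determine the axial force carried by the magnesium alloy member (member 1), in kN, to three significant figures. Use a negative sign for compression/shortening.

A_2 = 1089 mm².
Equal strain + equilibrium ⇒ each member carries load in proportion to AE: A₁E₁ = 81440000 N, A₂E₂ = 215600000 N, ΣAE = 297100000 N.
F₁ = P·A₁E₁/ΣAE = 36800·81440000/297100000 = 10090 N.

10.1 kN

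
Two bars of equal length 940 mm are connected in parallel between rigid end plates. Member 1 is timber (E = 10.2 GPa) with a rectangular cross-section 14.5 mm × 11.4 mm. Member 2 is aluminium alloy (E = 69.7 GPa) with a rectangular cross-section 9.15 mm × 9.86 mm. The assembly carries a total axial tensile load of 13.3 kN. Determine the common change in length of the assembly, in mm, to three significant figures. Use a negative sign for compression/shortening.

1.57 mm

A_1 = 165.3 mm².
A_2 = 90.22 mm².
Equal strain + equilibrium ⇒ each member carries load in proportion to AE: A₁E₁ = 1686000 N, A₂E₂ = 6288000 N, ΣAE = 7974000 N.
δ = PL/ΣAE = 13300·940/7974000 = 1.568 mm.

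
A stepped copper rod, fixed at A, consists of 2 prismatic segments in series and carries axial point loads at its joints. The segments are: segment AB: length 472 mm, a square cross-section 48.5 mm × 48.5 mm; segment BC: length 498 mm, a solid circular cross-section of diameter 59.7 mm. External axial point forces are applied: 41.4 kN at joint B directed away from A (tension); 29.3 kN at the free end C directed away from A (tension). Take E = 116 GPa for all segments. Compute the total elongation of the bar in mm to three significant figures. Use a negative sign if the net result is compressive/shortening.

0.167 mm

Internal axial forces (sectioning from the free end, tension +): N_BC = 29.3 kN, N_AB = 70.7 kN.
A_AB = 2352 mm².
A_BC = 2799 mm².
δ_AB = 70700·472/(2352·116000) = 0.1223 mm
δ_BC = 29300·498/(2799·116000) = 0.04494 mm
δ = Σδ_i = 0.1672 mm.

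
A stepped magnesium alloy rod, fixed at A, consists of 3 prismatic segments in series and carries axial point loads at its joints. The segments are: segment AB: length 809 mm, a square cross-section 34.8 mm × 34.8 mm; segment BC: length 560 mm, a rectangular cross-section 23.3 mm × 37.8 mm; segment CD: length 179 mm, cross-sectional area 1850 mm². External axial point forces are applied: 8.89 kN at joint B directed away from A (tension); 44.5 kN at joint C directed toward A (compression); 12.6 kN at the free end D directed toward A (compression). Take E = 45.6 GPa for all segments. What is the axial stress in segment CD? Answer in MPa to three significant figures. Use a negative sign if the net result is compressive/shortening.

-6.81 MPa

Internal axial forces (sectioning from the free end, tension +): N_CD = -12.6 kN, N_BC = -57.1 kN, N_AB = -48.21 kN.
σ_CD = N_CD/A_CD = -12600/1850 = -6.811 MPa.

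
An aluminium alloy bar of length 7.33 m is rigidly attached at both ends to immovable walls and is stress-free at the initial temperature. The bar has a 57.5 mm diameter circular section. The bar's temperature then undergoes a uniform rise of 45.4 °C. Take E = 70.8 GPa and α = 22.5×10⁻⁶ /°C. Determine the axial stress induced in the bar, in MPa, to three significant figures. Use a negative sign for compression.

Free thermal expansion αLΔT = 22.5e-6 · 7330 · 45.4 = 7.488 mm.
The walls impose strain ε = −(7.488)/7330 = -1.0215e-03; σ = Eε = 70800 · -1.0215e-03 = -72.32 MPa.

-72.3 MPa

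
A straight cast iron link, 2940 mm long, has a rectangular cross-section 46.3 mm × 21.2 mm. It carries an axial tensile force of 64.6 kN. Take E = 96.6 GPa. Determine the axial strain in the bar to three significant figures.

A = 981.6 mm².
σ = N/A = 65.81 MPa; ε = σ/E = 65.81/96600 = 6.813e-04.

6.81e-04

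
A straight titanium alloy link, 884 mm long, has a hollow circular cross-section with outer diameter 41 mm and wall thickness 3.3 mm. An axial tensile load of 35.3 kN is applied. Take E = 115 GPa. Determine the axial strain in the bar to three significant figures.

7.85e-04

A = 390.8 mm².
σ = N/A = 90.32 MPa; ε = σ/E = 90.32/115000 = 7.854e-04.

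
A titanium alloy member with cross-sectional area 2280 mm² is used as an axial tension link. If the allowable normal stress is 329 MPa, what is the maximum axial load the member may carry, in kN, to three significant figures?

P_max = σ_allow · A = 329 · 2280 = 750100 N = 750.1 kN.

750 kN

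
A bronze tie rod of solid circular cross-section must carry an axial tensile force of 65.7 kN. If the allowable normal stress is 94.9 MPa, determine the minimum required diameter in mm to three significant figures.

29.7 mm

Required area A ≥ P/σ_allow = 65700/94.9 = 692.3 mm².
For a solid circular section, d ≥ √(4A/π) = 29.69 mm.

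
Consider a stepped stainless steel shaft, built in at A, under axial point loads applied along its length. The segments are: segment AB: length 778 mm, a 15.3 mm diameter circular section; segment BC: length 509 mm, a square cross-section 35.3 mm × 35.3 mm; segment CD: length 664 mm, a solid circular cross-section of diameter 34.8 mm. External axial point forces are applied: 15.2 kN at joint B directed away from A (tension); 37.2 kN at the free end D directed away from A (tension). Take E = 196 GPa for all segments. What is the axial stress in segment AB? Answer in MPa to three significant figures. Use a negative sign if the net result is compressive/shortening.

285 MPa

Internal axial forces (sectioning from the free end, tension +): N_CD = 37.2 kN, N_BC = 37.2 kN, N_AB = 52.4 kN.
A_AB = 183.9 mm².
σ_AB = N_AB/A_AB = 52400/183.9 = 285 MPa.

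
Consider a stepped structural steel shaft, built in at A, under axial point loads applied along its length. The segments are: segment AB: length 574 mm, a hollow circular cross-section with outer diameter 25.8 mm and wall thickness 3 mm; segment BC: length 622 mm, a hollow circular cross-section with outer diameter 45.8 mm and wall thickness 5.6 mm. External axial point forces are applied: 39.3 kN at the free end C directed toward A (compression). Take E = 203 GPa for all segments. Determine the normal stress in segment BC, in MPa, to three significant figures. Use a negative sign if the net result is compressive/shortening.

-55.6 MPa

Internal axial forces (sectioning from the free end, tension +): N_BC = -39.3 kN, N_AB = -39.3 kN.
A_BC = 707.2 mm².
σ_BC = N_BC/A_BC = -39300/707.2 = -55.57 MPa.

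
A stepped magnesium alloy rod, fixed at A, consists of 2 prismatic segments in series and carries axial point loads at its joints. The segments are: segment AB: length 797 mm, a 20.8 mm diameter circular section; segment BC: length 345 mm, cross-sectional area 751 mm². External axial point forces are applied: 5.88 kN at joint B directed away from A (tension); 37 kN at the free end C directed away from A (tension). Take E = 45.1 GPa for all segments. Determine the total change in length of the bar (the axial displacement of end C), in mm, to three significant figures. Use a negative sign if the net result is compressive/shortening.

Internal axial forces (sectioning from the free end, tension +): N_BC = 37 kN, N_AB = 42.88 kN.
A_AB = 339.8 mm².
δ_AB = 42880·797/(339.8·45100) = 2.23 mm
δ_BC = 37000·345/(751·45100) = 0.3769 mm
δ = Σδ_i = 2.607 mm.

2.61 mm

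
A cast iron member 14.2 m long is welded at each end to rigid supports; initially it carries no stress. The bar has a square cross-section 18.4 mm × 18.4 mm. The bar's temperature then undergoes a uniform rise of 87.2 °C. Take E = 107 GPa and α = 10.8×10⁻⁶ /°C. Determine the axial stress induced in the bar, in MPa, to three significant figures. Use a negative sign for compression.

-101 MPa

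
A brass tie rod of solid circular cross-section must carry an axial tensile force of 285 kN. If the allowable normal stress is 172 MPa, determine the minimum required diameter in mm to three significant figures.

45.9 mm

Required area A ≥ P/σ_allow = 285000/172 = 1657 mm².
For a solid circular section, d ≥ √(4A/π) = 45.93 mm.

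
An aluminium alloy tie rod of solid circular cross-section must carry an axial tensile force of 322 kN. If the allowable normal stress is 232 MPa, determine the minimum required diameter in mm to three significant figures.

42.0 mm

Required area A ≥ P/σ_allow = 322000/232 = 1388 mm².
For a solid circular section, d ≥ √(4A/π) = 42.04 mm.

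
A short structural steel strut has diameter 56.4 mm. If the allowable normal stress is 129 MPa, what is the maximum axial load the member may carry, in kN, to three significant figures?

A = 2498 mm².
P_max = σ_allow · A = 129 · 2498 = 322300 N = 322.3 kN.

322 kN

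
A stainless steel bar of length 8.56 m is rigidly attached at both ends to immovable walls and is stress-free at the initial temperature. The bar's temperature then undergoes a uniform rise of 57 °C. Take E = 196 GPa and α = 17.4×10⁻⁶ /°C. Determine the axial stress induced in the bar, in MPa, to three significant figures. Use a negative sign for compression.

Free thermal expansion αLΔT = 17.4e-6 · 8560 · 57 = 8.49 mm.
The walls impose strain ε = −(8.49)/8560 = -9.9180e-04; σ = Eε = 196000 · -9.9180e-04 = -194.4 MPa.

-194 MPa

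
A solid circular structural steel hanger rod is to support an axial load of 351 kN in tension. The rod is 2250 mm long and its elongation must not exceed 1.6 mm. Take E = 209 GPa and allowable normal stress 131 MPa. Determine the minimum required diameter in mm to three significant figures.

Required area A ≥ P/σ_allow = 351000/131 = 2679 mm².
For a solid circular section, d ≥ √(4A/π) = 58.41 mm.
Elongation limit: A ≥ PL/(Eδ_allow) = 351000·2250/(209000·1.6) = 2362 mm² ⇒ d ≥ 54.84 mm.
The stress limit governs.

58.4 mm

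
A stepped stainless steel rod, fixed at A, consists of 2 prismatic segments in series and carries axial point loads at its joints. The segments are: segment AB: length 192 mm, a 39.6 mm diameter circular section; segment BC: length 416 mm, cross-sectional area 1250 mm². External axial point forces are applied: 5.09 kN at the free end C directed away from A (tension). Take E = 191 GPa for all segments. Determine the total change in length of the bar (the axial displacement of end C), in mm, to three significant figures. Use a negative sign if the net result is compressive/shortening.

0.0130 mm

Internal axial forces (sectioning from the free end, tension +): N_BC = 5.09 kN, N_AB = 5.09 kN.
A_AB = 1232 mm².
δ_AB = 5090·192/(1232·191000) = 0.004154 mm
δ_BC = 5090·416/(1250·191000) = 0.008869 mm
δ = Σδ_i = 0.01302 mm.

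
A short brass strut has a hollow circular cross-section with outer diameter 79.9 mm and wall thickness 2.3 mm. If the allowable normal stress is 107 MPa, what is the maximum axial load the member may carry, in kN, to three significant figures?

60.0 kN

A = 560.7 mm².
P_max = σ_allow · A = 107 · 560.7 = 60000 N = 60 kN.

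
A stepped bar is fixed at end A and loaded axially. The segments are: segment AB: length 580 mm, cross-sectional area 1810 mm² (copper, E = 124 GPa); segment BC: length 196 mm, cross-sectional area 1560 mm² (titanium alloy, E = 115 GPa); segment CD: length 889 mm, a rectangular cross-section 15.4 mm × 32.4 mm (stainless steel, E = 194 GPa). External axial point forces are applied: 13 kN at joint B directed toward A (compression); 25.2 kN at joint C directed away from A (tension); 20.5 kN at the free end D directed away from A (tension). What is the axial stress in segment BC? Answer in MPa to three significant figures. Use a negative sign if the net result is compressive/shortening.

29.3 MPa

Internal axial forces (sectioning from the free end, tension +): N_CD = 20.5 kN, N_BC = 45.7 kN, N_AB = 32.7 kN.
σ_BC = N_BC/A_BC = 45700/1560 = 29.29 MPa.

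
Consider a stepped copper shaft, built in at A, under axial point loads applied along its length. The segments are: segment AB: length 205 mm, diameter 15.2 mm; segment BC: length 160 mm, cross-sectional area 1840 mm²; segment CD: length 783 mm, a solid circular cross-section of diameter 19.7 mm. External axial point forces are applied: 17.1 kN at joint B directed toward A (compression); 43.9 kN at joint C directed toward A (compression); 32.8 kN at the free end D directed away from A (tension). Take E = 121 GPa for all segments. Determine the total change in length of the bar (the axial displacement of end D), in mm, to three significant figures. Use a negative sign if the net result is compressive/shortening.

Internal axial forces (sectioning from the free end, tension +): N_CD = 32.8 kN, N_BC = -11.1 kN, N_AB = -28.2 kN.
A_AB = 181.5 mm².
A_CD = 304.8 mm².
δ_AB = -28200·205/(181.5·121000) = -0.2633 mm
δ_BC = -11100·160/(1840·121000) = -0.007977 mm
δ_CD = 32800·783/(304.8·121000) = 0.6964 mm
δ = Σδ_i = 0.4251 mm.

0.425 mm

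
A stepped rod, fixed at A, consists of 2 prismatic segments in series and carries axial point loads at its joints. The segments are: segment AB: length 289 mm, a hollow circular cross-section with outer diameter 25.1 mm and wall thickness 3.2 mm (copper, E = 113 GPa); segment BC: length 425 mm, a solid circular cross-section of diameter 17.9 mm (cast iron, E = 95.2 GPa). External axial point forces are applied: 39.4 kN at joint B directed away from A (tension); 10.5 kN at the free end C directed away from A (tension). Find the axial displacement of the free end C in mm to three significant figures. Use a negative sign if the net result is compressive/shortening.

0.766 mm

Internal axial forces (sectioning from the free end, tension +): N_BC = 10.5 kN, N_AB = 49.9 kN.
A_AB = 220.2 mm².
A_BC = 251.6 mm².
δ_AB = 49900·289/(220.2·113000) = 0.5797 mm
δ_BC = 10500·425/(251.6·95200) = 0.1863 mm
δ = Σδ_i = 0.7659 mm.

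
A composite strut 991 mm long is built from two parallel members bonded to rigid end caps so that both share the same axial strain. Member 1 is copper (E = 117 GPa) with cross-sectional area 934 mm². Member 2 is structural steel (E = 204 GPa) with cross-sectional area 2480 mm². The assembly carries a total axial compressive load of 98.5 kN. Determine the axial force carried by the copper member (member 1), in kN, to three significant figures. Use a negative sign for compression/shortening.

Equal strain + equilibrium ⇒ each member carries load in proportion to AE: A₁E₁ = 109300000 N, A₂E₂ = 505900000 N, ΣAE = 615200000 N.
F₁ = P·A₁E₁/ΣAE = -98500·109300000/615200000 = -17500 N.

-17.5 kN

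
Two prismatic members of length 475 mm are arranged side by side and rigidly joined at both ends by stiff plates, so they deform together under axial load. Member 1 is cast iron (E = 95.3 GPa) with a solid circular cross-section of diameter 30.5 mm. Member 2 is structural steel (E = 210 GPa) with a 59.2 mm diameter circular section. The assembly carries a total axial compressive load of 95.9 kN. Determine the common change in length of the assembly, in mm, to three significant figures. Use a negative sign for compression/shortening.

A_1 = 730.6 mm².
A_2 = 2753 mm².
Equal strain + equilibrium ⇒ each member carries load in proportion to AE: A₁E₁ = 69630000 N, A₂E₂ = 578000000 N, ΣAE = 647700000 N.
δ = PL/ΣAE = -95900·475/647700000 = -0.07033 mm.

-0.0703 mm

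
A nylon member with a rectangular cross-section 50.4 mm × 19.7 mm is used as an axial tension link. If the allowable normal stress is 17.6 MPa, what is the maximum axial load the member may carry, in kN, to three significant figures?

17.5 kN

A = 992.9 mm².
P_max = σ_allow · A = 17.6 · 992.9 = 17470 N = 17.47 kN.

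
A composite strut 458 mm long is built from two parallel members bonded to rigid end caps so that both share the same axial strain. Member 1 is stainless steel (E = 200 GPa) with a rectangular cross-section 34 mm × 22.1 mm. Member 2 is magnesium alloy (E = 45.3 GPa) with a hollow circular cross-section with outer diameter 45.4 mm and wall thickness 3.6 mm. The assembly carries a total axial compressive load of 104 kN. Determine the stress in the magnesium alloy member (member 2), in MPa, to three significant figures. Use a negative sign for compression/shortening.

A_1 = 751.4 mm².
A_2 = 472.7 mm².
Equal strain + equilibrium ⇒ each member carries load in proportion to AE: A₁E₁ = 150300000 N, A₂E₂ = 21420000 N, ΣAE = 171700000 N.
σ₂ = P·E₂/ΣAE = -104000·45300/171700000 = -27.44 MPa.

-27.4 MPa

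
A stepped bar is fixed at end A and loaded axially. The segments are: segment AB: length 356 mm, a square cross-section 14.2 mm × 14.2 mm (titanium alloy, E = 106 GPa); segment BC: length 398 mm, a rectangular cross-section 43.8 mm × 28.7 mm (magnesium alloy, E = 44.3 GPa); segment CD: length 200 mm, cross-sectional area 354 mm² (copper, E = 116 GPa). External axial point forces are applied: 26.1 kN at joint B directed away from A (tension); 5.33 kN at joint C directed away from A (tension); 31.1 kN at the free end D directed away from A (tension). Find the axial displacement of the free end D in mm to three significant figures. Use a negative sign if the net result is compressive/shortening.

Internal axial forces (sectioning from the free end, tension +): N_CD = 31.1 kN, N_BC = 36.43 kN, N_AB = 62.53 kN.
A_AB = 201.6 mm².
A_BC = 1257 mm².
δ_AB = 62530·356/(201.6·106000) = 1.041 mm
δ_BC = 36430·398/(1257·44300) = 0.2604 mm
δ_CD = 31100·200/(354·116000) = 0.1515 mm
δ = Σδ_i = 1.453 mm.

1.45 mm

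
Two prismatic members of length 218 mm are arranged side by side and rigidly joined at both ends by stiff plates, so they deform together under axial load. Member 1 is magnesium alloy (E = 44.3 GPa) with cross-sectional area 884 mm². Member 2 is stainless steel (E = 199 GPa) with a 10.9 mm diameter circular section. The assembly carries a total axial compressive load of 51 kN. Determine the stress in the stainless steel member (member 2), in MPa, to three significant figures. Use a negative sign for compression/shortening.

A_2 = 93.31 mm².
Equal strain + equilibrium ⇒ each member carries load in proportion to AE: A₁E₁ = 39160000 N, A₂E₂ = 18570000 N, ΣAE = 57730000 N.
σ₂ = P·E₂/ΣAE = -51000·199000/57730000 = -175.8 MPa.

-176 MPa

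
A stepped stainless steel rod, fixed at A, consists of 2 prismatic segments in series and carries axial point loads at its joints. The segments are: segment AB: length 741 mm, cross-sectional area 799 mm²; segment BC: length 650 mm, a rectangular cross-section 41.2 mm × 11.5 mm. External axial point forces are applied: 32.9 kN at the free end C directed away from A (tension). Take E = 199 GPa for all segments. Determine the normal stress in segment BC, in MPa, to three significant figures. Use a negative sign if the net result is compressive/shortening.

Internal axial forces (sectioning from the free end, tension +): N_BC = 32.9 kN, N_AB = 32.9 kN.
A_BC = 473.8 mm².
σ_BC = N_BC/A_BC = 32900/473.8 = 69.44 MPa.

69.4 MPa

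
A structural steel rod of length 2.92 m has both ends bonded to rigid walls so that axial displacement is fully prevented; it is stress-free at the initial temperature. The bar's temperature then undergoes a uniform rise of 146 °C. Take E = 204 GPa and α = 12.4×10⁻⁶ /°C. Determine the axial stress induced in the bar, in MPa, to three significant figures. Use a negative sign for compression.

Free thermal expansion αLΔT = 12.4e-6 · 2920 · 146 = 5.286 mm.
The walls impose strain ε = −(5.286)/2920 = -1.8104e-03; σ = Eε = 204000 · -1.8104e-03 = -369.3 MPa.

-369 MPa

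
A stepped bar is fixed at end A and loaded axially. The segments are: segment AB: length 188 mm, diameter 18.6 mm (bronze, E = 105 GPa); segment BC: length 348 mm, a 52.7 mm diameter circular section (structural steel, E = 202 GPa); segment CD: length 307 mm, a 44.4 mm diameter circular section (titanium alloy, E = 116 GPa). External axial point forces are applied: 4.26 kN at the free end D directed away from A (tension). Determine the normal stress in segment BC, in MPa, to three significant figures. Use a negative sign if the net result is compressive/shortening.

Internal axial forces (sectioning from the free end, tension +): N_CD = 4.26 kN, N_BC = 4.26 kN, N_AB = 4.26 kN.
A_BC = 2181 mm².
σ_BC = N_BC/A_BC = 4260/2181 = 1.953 MPa.

1.95 MPa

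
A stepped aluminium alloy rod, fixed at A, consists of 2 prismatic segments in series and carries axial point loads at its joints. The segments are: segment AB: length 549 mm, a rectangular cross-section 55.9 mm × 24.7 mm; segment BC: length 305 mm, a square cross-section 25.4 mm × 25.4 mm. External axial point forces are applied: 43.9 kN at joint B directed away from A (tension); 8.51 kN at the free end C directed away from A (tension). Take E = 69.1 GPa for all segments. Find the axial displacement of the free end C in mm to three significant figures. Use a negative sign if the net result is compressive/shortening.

Internal axial forces (sectioning from the free end, tension +): N_BC = 8.51 kN, N_AB = 52.41 kN.
A_AB = 1381 mm².
A_BC = 645.2 mm².
δ_AB = 52410·549/(1381·69100) = 0.3016 mm
δ_BC = 8510·305/(645.2·69100) = 0.05822 mm
δ = Σδ_i = 0.3598 mm.

0.360 mm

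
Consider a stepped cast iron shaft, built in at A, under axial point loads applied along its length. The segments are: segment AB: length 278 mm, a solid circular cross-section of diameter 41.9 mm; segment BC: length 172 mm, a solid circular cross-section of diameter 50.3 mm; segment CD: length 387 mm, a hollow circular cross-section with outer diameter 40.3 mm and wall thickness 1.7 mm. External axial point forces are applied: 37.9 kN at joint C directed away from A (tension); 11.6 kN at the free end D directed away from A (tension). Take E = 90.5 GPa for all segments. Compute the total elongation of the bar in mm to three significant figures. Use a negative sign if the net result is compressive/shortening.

0.398 mm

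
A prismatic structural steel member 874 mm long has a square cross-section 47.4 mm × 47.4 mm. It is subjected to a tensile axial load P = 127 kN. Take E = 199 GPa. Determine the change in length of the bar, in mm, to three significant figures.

0.248 mm

A = 2247 mm².
δ_mech = NL/(AE) = 127000·874/(2247·199000) = 0.2483 mm.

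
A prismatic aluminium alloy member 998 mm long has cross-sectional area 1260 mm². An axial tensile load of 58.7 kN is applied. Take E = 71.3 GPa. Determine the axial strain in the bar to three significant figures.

6.53e-04

σ = N/A = 46.59 MPa; ε = σ/E = 46.59/71300 = 6.534e-04.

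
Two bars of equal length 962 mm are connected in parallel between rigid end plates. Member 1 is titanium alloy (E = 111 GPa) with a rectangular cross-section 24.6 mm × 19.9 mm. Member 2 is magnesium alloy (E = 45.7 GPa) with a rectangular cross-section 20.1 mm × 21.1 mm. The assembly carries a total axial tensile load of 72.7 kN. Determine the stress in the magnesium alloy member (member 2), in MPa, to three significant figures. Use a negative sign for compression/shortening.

45.1 MPa

A_1 = 489.5 mm².
A_2 = 424.1 mm².
Equal strain + equilibrium ⇒ each member carries load in proportion to AE: A₁E₁ = 54340000 N, A₂E₂ = 19380000 N, ΣAE = 73720000 N.
σ₂ = P·E₂/ΣAE = 72700·45700/73720000 = 45.07 MPa.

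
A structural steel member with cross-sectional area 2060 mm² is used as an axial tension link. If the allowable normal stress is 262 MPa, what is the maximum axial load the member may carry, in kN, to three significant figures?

540 kN

P_max = σ_allow · A = 262 · 2060 = 539700 N = 539.7 kN.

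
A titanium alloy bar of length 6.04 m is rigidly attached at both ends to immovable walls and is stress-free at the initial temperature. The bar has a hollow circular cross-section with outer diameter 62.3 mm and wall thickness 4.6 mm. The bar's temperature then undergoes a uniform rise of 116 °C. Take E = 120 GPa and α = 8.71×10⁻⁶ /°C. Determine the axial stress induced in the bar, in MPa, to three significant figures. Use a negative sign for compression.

-121 MPa

Free thermal expansion αLΔT = 8.71e-6 · 6040 · 116 = 6.103 mm.
The walls impose strain ε = −(6.103)/6040 = -1.0104e-03; σ = Eε = 120000 · -1.0104e-03 = -121.2 MPa.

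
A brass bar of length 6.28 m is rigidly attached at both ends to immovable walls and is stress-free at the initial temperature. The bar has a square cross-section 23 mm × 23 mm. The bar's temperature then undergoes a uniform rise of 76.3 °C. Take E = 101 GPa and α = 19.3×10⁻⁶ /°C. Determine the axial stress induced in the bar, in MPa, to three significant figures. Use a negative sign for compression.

-149 MPa

Free thermal expansion αLΔT = 19.3e-6 · 6280 · 76.3 = 9.248 mm.
The walls impose strain ε = −(9.248)/6280 = -1.4726e-03; σ = Eε = 101000 · -1.4726e-03 = -148.7 MPa.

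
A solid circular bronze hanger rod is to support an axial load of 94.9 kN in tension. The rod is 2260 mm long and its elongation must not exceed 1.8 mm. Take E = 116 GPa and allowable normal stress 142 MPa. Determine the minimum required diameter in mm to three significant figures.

36.2 mm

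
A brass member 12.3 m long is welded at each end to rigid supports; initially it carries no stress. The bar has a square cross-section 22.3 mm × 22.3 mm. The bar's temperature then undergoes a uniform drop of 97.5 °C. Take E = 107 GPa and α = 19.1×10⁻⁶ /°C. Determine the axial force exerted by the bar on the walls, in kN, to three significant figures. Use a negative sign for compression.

Free thermal expansion αLΔT = 19.1e-6 · 12300 · -97.5 = -22.91 mm.
The walls impose strain ε = −(-22.91)/12300 = 1.8622e-03; σ = Eε = 107000 · 1.8622e-03 = 199.3 MPa.
Wall reaction R = σ·A = 199.3·497.3 = 99090 N = 99.09 kN.

99.1 kN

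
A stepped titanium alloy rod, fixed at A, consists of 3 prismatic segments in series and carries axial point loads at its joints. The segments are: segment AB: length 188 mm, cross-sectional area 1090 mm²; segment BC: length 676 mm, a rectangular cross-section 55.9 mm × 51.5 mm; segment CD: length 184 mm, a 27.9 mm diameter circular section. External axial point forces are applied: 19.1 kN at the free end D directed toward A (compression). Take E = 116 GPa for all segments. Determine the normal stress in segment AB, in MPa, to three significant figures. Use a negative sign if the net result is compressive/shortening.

-17.5 MPa

Internal axial forces (sectioning from the free end, tension +): N_CD = -19.1 kN, N_BC = -19.1 kN, N_AB = -19.1 kN.
σ_AB = N_AB/A_AB = -19100/1090 = -17.52 MPa.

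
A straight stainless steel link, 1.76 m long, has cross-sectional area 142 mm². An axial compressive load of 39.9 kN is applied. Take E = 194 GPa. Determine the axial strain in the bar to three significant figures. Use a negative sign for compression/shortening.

-0.00145

σ = N/A = -281 MPa; ε = σ/E = -281/194000 = -1.448e-03.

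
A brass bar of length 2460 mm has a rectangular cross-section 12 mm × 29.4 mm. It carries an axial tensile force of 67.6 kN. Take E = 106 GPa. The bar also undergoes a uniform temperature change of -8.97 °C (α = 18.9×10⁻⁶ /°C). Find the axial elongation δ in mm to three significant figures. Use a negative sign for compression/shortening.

A = 352.8 mm².
δ_mech = NL/(AE) = 67600·2460/(352.8·106000) = 4.447 mm.
δ_thermal = αLΔT = 18.9e-6·2460·-8.97 = -0.4171 mm.
δ = δ_mech + δ_thermal = 4.03 mm.

4.03 mm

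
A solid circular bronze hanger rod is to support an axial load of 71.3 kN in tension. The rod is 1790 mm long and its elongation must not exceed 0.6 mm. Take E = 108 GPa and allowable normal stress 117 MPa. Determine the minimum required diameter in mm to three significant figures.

50.1 mm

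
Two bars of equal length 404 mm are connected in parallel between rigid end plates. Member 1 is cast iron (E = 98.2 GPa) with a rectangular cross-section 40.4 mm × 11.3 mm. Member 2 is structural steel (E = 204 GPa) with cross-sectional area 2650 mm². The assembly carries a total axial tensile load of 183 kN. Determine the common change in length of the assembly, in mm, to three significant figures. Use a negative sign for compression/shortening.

A_1 = 456.5 mm².
Equal strain + equilibrium ⇒ each member carries load in proportion to AE: A₁E₁ = 44830000 N, A₂E₂ = 540600000 N, ΣAE = 585400000 N.
δ = PL/ΣAE = 183000·404/585400000 = 0.1263 mm.

0.126 mm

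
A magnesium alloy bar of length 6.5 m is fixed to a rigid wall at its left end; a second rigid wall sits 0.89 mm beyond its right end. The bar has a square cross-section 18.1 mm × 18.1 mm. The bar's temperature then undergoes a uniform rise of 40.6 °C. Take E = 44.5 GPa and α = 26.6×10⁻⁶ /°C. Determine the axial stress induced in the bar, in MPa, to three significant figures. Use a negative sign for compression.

-42.0 MPa

Free thermal expansion αLΔT = 26.6e-6 · 6500 · 40.6 = 7.02 mm.
The walls engage after the gap closes; constrained expansion = 7.02 − 0.89 = 6.13 mm.
The walls impose strain ε = −(6.13)/6500 = -9.4304e-04; σ = Eε = 44500 · -9.4304e-04 = -41.97 MPa.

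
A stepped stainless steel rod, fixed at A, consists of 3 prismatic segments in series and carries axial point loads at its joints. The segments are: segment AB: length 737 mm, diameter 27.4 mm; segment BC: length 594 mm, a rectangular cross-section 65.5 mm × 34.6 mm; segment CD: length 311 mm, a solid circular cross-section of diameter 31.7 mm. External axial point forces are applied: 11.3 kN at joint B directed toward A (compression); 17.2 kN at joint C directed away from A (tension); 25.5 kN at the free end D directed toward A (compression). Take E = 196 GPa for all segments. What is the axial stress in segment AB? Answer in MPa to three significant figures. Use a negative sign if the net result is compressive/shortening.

Internal axial forces (sectioning from the free end, tension +): N_CD = -25.5 kN, N_BC = -8.3 kN, N_AB = -19.6 kN.
A_AB = 589.6 mm².
σ_AB = N_AB/A_AB = -19600/589.6 = -33.24 MPa.

-33.2 MPa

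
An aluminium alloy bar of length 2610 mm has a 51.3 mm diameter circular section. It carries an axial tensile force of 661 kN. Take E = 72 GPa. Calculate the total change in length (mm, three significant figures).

11.6 mm

A = 2067 mm².
δ_mech = NL/(AE) = 661000·2610/(2067·72000) = 11.59 mm.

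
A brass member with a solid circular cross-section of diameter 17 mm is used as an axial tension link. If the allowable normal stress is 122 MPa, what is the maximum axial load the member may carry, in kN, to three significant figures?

27.7 kN

A = 227 mm².
P_max = σ_allow · A = 122 · 227 = 27690 N = 27.69 kN.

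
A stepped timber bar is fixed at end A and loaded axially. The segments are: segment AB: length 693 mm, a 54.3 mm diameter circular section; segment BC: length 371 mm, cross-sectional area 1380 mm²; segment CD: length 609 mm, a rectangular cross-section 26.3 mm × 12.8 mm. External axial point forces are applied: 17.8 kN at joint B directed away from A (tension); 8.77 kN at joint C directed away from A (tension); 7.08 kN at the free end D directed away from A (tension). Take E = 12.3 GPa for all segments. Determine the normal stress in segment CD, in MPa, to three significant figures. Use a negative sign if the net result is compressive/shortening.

21.0 MPa

Internal axial forces (sectioning from the free end, tension +): N_CD = 7.08 kN, N_BC = 15.85 kN, N_AB = 33.65 kN.
A_CD = 336.6 mm².
σ_CD = N_CD/A_CD = 7080/336.6 = 21.03 MPa.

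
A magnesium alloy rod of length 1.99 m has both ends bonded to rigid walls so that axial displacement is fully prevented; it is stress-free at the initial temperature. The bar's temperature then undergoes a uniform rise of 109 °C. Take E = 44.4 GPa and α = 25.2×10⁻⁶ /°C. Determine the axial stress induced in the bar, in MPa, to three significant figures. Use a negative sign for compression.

-122 MPa

Free thermal expansion αLΔT = 25.2e-6 · 1990 · 109 = 5.466 mm.
The walls impose strain ε = −(5.466)/1990 = -2.7468e-03; σ = Eε = 44400 · -2.7468e-03 = -122 MPa.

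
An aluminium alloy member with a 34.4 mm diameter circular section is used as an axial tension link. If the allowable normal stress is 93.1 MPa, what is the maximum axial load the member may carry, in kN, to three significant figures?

86.5 kN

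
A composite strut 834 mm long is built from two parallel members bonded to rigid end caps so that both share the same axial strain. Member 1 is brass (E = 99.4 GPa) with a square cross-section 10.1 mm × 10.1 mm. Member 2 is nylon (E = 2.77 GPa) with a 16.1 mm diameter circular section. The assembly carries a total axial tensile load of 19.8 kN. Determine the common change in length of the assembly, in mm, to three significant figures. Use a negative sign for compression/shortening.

A_1 = 102 mm².
A_2 = 203.6 mm².
Equal strain + equilibrium ⇒ each member carries load in proportion to AE: A₁E₁ = 10140000 N, A₂E₂ = 563900 N, ΣAE = 10700000 N.
δ = PL/ΣAE = 19800·834/10700000 = 1.543 mm.

1.54 mm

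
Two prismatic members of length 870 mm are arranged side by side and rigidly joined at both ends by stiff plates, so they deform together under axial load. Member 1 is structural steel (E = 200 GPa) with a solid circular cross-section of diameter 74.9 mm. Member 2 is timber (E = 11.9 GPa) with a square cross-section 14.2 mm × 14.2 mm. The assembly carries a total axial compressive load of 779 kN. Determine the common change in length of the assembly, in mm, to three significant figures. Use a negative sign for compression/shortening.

-0.767 mm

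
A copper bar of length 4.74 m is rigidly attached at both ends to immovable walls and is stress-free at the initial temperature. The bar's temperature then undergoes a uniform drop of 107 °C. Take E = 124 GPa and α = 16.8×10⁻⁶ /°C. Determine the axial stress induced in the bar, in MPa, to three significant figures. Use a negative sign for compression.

Free thermal expansion αLΔT = 16.8e-6 · 4740 · -107 = -8.521 mm.
The walls impose strain ε = −(-8.521)/4740 = 1.7976e-03; σ = Eε = 124000 · 1.7976e-03 = 222.9 MPa.

223 MPa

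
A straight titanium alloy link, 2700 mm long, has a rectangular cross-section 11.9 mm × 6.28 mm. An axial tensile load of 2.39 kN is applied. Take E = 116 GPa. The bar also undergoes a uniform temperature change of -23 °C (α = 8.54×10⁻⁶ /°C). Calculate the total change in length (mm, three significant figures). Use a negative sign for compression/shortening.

A = 74.73 mm².
δ_mech = NL/(AE) = 2390·2700/(74.73·116000) = 0.7444 mm.
δ_thermal = αLΔT = 8.54e-6·2700·-23 = -0.5303 mm.
δ = δ_mech + δ_thermal = 0.2141 mm.

0.214 mm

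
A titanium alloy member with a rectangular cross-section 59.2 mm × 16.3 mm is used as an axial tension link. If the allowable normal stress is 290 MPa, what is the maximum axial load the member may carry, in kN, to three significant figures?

A = 965 mm².
P_max = σ_allow · A = 290 · 965 = 279800 N = 279.8 kN.

280 kN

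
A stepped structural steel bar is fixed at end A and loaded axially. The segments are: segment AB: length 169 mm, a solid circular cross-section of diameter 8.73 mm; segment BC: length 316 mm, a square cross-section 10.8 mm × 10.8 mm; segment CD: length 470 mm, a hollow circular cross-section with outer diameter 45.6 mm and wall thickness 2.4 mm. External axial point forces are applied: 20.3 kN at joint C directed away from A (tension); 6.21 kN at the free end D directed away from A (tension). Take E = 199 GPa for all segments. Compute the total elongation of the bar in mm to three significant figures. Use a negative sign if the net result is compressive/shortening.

Internal axial forces (sectioning from the free end, tension +): N_CD = 6.21 kN, N_BC = 26.51 kN, N_AB = 26.51 kN.
A_AB = 59.86 mm².
A_BC = 116.6 mm².
A_CD = 325.7 mm².
δ_AB = 26510·169/(59.86·199000) = 0.3761 mm
δ_BC = 26510·316/(116.6·199000) = 0.3609 mm
δ_CD = 6210·470/(325.7·199000) = 0.04503 mm
δ = Σδ_i = 0.7821 mm.

0.782 mm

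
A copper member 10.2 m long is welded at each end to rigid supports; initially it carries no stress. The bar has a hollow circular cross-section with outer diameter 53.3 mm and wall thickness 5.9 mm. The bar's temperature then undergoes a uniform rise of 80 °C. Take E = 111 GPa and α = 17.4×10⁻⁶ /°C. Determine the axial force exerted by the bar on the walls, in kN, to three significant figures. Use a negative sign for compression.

Free thermal expansion αLΔT = 17.4e-6 · 10200 · 80 = 14.2 mm.
The walls impose strain ε = −(14.2)/10200 = -1.3920e-03; σ = Eε = 111000 · -1.3920e-03 = -154.5 MPa.
Wall reaction R = σ·A = -154.5·878.6 = -135800 N = -135.8 kN.

-136 kN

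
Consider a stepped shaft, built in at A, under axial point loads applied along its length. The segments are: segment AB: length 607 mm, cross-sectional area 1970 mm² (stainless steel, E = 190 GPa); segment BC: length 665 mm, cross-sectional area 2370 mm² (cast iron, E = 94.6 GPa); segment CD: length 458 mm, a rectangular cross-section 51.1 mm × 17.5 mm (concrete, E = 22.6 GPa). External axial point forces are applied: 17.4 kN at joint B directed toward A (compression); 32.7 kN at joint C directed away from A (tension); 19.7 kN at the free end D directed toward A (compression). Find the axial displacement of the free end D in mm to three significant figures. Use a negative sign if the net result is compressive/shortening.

-0.415 mm

Internal axial forces (sectioning from the free end, tension +): N_CD = -19.7 kN, N_BC = 13 kN, N_AB = -4.4 kN.
A_CD = 894.2 mm².
δ_AB = -4400·607/(1970·190000) = -0.007135 mm
δ_BC = 13000·665/(2370·94600) = 0.03856 mm
δ_CD = -19700·458/(894.2·22600) = -0.4464 mm
δ = Σδ_i = -0.415 mm.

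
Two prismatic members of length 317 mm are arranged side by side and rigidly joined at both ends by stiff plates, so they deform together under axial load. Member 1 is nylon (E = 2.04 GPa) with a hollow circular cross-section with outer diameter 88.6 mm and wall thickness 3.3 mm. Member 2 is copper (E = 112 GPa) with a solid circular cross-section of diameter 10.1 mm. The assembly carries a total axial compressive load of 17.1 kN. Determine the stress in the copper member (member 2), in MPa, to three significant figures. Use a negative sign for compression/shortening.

A_1 = 884.3 mm².
A_2 = 80.12 mm².
Equal strain + equilibrium ⇒ each member carries load in proportion to AE: A₁E₁ = 1804000 N, A₂E₂ = 8973000 N, ΣAE = 10780000 N.
σ₂ = P·E₂/ΣAE = -17100·112000/10780000 = -177.7 MPa.

-178 MPa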